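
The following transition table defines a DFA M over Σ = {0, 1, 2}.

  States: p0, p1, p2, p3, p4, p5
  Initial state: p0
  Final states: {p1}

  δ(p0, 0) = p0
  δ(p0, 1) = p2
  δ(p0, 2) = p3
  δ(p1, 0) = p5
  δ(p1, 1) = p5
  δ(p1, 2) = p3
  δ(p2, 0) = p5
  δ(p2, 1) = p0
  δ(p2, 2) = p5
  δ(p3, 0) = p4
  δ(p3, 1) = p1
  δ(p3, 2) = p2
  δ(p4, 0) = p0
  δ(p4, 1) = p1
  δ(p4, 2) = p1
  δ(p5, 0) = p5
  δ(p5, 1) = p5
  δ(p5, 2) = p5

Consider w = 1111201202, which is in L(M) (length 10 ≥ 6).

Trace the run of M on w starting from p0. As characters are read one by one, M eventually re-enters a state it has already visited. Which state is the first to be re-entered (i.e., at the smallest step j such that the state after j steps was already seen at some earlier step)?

p0

State sequence: p0 -1-> p2 -1-> p0 -1-> p2 -1-> p0 -2-> p3 -0-> p4 -1-> p1 -2-> p3 -0-> p4 -2-> p1
First repeat at step 2: p0 was already visited.

The earliest repeat is at step j = 2: M is in p0, which it already visited at step i = 0.
With |Q| = 6, pigeonhole forces a state repeat no later than step 6; the substring read between the first and second visits to that state can be pumped.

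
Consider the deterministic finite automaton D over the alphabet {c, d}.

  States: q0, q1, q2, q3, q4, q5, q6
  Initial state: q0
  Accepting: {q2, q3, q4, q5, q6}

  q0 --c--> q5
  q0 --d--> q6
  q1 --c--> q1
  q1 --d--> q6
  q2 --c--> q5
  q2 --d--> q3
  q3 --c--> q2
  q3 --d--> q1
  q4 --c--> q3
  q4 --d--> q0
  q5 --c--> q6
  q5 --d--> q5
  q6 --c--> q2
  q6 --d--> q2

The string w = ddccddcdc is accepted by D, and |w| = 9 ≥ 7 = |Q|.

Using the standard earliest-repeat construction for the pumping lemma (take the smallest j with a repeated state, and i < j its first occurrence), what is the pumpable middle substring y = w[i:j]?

dcc

State sequence: q0 -d-> q6 -d-> q2 -c-> q5 -c-> q6 -d-> q2 -d-> q3 -c-> q2 -d-> q3 -c-> q2
First repeat at step 4: q6 was already visited.

So i = 1, j = 4, giving x = w[0:1] = d, y = w[1:4] = dcc, z = w[4:9] = ddcdc.
Check: |xy| = 4 ≤ 7 and |y| = 3 ≥ 1. Reading y takes D from q6 back to q6, so every xyⁱz is accepted.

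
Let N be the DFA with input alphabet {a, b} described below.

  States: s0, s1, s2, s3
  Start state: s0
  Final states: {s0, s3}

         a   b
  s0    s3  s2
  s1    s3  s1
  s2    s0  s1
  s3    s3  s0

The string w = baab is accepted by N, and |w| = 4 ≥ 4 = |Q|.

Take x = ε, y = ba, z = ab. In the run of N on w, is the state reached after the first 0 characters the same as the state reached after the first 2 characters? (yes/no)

Run of N on the first 2 characters of w = b a:
  step 0: s0  (start)
  step 1: s2  (read b: s0→s2)
  step 2: s0  (read a: s2→s0)

After x (step 0): s0. After xy (step 2): s0.
They match, so y = ba drives N around a cycle from s0 back to itself; pumping y any number of times keeps N in s0 before reading z, and xyⁱz ∈ L(N) for every i ≥ 0.

yes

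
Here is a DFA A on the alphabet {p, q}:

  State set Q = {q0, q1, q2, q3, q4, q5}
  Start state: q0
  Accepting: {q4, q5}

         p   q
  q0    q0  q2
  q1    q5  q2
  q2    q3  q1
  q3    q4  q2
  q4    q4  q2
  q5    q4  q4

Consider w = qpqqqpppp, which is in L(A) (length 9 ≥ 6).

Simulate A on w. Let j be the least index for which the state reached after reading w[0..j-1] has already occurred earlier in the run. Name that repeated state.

q2

State sequence: q0 -q-> q2 -p-> q3 -q-> q2 -q-> q1 -q-> q2 -p-> q3 -p-> q4 -p-> q4 -p-> q4
First repeat at step 3: q2 was already visited.

The earliest repeat is at step j = 3: A is in q2, which it already visited at step i = 1.
Pumping length from the standard proof: p = 6 (the number of states). The repeated state found above gives |xy| = j ≤ 6 and |y| = j − i ≥ 1.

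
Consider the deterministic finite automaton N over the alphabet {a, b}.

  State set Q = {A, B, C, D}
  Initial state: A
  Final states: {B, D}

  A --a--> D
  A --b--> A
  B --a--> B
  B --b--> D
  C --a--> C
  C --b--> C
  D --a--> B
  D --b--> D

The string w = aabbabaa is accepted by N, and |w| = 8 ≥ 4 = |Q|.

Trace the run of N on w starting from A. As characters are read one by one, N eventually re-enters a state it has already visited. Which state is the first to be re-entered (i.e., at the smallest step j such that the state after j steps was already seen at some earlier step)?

Run of N on w = a a b b a b a a:
  step 0: A  (start)
  step 1: D  (read a: A→D)
  step 2: B  (read a: D→B)
  step 3: D  (read b: B→D)   ← first repeat (D seen earlier)
  step 4: D  (read b: D→D)
  step 5: B  (read a: D→B)
  step 6: D  (read b: B→D)
  step 7: B  (read a: D→B)
  step 8: B  (read a: B→B)

The earliest repeat is at step j = 3: N is in D, which it already visited at step i = 1.
Pumping length from the standard proof: p = 4 (the number of states). The repeated state found above gives |xy| = j ≤ 4 and |y| = j − i ≥ 1.

D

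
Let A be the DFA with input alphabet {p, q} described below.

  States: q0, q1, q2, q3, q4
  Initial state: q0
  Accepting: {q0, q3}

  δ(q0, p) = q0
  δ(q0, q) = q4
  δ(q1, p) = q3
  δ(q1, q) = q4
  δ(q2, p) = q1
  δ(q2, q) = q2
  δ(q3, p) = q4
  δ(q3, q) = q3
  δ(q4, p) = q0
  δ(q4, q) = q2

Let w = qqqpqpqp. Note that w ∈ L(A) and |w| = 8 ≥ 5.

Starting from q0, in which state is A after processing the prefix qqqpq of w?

Run of A on the first 5 characters of w = q q q p q:
  step 0: q0  (start)
  step 1: q4  (read q: q0→q4)
  step 2: q2  (read q: q4→q2)
  step 3: q2  (read q: q2→q2)
  step 4: q1  (read p: q2→q1)
  step 5: q4  (read q: q1→q4)

After reading 5 characters, A is in state q4.

q4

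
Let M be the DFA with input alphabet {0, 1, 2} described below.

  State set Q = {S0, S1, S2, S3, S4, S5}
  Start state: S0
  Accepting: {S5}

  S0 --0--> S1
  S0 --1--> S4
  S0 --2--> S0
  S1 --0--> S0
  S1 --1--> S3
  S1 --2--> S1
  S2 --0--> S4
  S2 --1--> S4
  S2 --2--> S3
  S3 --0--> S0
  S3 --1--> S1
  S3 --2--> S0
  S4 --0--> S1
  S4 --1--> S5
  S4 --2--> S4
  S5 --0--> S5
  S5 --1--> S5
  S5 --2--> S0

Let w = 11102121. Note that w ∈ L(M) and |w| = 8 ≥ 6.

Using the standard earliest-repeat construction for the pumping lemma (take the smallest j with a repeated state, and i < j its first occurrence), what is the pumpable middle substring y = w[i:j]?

1

Run of M on w = 1 1 1 0 2 1 2 1:
  step 0: S0  (start)
  step 1: S4  (read 1: S0→S4)
  step 2: S5  (read 1: S4→S5)
  step 3: S5  (read 1: S5→S5)   ← first repeat (S5 seen earlier)
  step 4: S5  (read 0: S5→S5)
  step 5: S0  (read 2: S5→S0)
  step 6: S4  (read 1: S0→S4)
  step 7: S4  (read 2: S4→S4)
  step 8: S5  (read 1: S4→S5)

So i = 2, j = 3, giving x = w[0:2] = 11, y = w[2:3] = 1, z = w[3:8] = 02121.
Check: |xy| = 3 ≤ 6 and |y| = 1 ≥ 1. Reading y takes M from S5 back to S5, so every xyⁱz is accepted.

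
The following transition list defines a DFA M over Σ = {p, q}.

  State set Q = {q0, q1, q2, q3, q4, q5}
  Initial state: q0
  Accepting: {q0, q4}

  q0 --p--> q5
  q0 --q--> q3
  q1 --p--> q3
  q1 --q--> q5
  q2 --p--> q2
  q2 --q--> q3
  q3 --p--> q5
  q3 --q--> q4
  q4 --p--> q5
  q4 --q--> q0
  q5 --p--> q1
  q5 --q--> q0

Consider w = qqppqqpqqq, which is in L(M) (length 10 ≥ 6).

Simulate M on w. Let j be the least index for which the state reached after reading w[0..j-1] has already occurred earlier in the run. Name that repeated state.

q5

State sequence: q0 -q-> q3 -q-> q4 -p-> q5 -p-> q1 -q-> q5 -q-> q0 -p-> q5 -q-> q0 -q-> q3 -q-> q4
First repeat at step 5: q5 was already visited.

The earliest repeat is at step j = 5: M is in q5, which it already visited at step i = 3.
The DFA has 6 states, so the proof of the pumping lemma guarantees a repeated state among the first 6+1 visited; the segment between the two visits is the pumpable y.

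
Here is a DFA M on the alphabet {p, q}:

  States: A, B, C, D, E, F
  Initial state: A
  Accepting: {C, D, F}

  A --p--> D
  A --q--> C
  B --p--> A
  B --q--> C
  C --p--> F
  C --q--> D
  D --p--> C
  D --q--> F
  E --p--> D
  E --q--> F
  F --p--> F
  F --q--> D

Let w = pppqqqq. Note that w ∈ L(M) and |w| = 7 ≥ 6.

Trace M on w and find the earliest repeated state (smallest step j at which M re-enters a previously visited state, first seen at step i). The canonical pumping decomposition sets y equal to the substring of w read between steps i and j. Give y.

State sequence: A -p-> D -p-> C -p-> F -q-> D -q-> F -q-> D -q-> F
First repeat at step 4: D was already visited.

So i = 1, j = 4, giving x = w[0:1] = p, y = w[1:4] = ppq, z = w[4:7] = qqq.
Check: |xy| = 4 ≤ 6 and |y| = 3 ≥ 1. Reading y takes M from D back to D, so every xyⁱz is accepted.

ppq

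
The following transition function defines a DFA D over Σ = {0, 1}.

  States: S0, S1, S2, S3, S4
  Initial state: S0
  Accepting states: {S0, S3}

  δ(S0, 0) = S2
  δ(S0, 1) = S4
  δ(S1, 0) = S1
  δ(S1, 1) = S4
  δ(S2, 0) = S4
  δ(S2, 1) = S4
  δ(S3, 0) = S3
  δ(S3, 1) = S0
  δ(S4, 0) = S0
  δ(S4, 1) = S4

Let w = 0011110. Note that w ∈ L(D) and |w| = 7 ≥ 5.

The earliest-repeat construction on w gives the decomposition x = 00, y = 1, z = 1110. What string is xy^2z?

xy^2z = 00·1·1·1110 = 00111110.
Reading y = 1 takes D from S4 back to S4, so after x·y·y the machine is still in S4, and z then leads to the accepting state S0. Hence 00111110 ∈ L(D).

00111110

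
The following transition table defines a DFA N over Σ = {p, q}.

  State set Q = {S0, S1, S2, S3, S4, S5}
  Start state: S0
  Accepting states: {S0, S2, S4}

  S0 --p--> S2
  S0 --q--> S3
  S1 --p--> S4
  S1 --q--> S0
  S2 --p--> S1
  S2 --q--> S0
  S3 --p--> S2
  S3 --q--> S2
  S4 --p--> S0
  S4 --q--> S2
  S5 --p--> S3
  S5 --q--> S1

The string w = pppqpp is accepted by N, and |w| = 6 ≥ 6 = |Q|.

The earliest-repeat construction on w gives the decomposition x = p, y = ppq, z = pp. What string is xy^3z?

xy^3z = p·ppq·ppq·ppq·pp = pppqppqppqpp.
Reading y = ppq takes N from S2 back to S2, so after x·y·y·y the machine is still in S2, and z then leads to the accepting state S4. Hence pppqppqppqpp ∈ L(N).

pppqppqppqpp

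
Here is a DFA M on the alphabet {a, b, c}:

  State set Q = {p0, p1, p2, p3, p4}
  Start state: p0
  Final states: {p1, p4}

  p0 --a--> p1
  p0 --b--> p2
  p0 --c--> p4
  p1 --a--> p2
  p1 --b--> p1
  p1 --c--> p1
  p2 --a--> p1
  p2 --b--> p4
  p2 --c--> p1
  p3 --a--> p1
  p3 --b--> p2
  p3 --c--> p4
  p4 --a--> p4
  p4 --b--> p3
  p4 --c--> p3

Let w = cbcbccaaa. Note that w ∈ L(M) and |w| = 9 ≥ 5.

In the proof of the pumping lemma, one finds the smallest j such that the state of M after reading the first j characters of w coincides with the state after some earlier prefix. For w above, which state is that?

p4

State sequence: p0 -c-> p4 -b-> p3 -c-> p4 -b-> p3 -c-> p4 -c-> p3 -a-> p1 -a-> p2 -a-> p1
First repeat at step 3: p4 was already visited.

The earliest repeat is at step j = 3: M is in p4, which it already visited at step i = 1.
Pumping length from the standard proof: p = 5 (the number of states). The repeated state found above gives |xy| = j ≤ 5 and |y| = j − i ≥ 1.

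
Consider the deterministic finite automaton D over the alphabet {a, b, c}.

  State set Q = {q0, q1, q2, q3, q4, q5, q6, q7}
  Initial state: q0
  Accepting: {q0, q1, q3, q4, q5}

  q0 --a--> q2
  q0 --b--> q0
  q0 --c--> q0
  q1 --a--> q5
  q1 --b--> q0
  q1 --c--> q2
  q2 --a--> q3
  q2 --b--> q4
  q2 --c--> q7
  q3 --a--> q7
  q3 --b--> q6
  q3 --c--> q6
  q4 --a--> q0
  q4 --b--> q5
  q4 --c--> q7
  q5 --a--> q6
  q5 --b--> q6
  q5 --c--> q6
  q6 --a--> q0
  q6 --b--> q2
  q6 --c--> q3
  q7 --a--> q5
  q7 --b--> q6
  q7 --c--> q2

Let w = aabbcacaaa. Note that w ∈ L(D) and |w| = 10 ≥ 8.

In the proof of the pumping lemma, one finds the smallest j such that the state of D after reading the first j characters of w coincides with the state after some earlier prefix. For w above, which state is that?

Run of D on w = a a b b c a c a a a:
  step 0: q0  (start)
  step 1: q2  (read a: q0→q2)
  step 2: q3  (read a: q2→q3)
  step 3: q6  (read b: q3→q6)
  step 4: q2  (read b: q6→q2)   ← first repeat (q2 seen earlier)
  step 5: q7  (read c: q2→q7)
  step 6: q5  (read a: q7→q5)
  step 7: q6  (read c: q5→q6)
  step 8: q0  (read a: q6→q0)
  step 9: q2  (read a: q0→q2)
  step 10: q3  (read a: q2→q3)

The earliest repeat is at step j = 4: D is in q2, which it already visited at step i = 1.
The DFA has 8 states, so the proof of the pumping lemma guarantees a repeated state among the first 8+1 visited; the segment between the two visits is the pumpable y.

q2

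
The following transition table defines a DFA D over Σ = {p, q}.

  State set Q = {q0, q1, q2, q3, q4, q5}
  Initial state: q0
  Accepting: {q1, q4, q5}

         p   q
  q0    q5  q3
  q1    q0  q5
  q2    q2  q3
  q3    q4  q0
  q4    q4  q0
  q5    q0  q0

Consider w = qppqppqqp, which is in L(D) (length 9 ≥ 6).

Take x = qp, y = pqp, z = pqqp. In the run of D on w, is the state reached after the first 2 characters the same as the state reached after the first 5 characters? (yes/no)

Run of D on the first 5 characters of w = q p p q p:
  step 0: q0  (start)
  step 1: q3  (read q: q0→q3)
  step 2: q4  (read p: q3→q4)
  step 3: q4  (read p: q4→q4)
  step 4: q0  (read q: q4→q0)
  step 5: q5  (read p: q0→q5)

After x (step 2): q4. After xy (step 5): q5.
They differ (q4 ≠ q5), so y is not a cycle from the state after x; this split is not the one the pumping-lemma construction produces, and pumping y need not keep the string in L(D).

no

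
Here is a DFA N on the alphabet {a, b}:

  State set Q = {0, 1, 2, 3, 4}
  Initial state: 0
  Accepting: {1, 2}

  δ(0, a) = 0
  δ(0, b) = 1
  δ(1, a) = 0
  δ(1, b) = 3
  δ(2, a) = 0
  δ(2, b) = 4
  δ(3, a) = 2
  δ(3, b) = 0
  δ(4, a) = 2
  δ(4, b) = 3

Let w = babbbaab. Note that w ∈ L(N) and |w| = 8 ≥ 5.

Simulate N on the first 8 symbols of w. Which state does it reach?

1

Run of N on the first 8 characters of w = b a b b b a a b:
  step 0: 0  (start)
  step 1: 1  (read b: 0→1)
  step 2: 0  (read a: 1→0)
  step 3: 1  (read b: 0→1)
  step 4: 3  (read b: 1→3)
  step 5: 0  (read b: 3→0)
  step 6: 0  (read a: 0→0)
  step 7: 0  (read a: 0→0)
  step 8: 1  (read b: 0→1)

After reading 8 characters, N is in state 1.
(This kind of state-tracing is the core of the pumping-lemma construction: with 5 states, pigeonhole forces a repeat within the first 5 steps.)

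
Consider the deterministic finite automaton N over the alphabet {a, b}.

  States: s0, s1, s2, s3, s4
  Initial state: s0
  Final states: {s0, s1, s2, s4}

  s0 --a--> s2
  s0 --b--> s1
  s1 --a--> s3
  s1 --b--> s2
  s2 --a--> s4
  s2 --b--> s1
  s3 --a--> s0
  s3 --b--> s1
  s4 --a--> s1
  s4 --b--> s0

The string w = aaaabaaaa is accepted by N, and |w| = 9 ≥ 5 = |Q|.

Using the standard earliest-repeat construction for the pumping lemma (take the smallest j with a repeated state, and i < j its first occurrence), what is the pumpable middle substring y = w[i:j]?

ab

State sequence: s0 -a-> s2 -a-> s4 -a-> s1 -a-> s3 -b-> s1 -a-> s3 -a-> s0 -a-> s2 -a-> s4
First repeat at step 5: s1 was already visited.

So i = 3, j = 5, giving x = w[0:3] = aaa, y = w[3:5] = ab, z = w[5:9] = aaaa.
Check: |xy| = 5 ≤ 5 and |y| = 2 ≥ 1. Reading y takes N from s1 back to s1, so every xyⁱz is accepted.
With |Q| = 5, pigeonhole forces a state repeat no later than step 5; the substring read between the first and second visits to that state can be pumped.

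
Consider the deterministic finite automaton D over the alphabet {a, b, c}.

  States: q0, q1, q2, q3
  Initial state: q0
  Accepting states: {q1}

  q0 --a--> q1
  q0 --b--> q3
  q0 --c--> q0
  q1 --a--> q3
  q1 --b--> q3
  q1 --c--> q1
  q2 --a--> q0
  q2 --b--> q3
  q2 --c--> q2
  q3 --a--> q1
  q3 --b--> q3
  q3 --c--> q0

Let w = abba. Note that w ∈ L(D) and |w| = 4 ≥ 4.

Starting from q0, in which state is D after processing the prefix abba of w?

q1

State sequence: q0 -a-> q1 -b-> q3 -b-> q3 -a-> q1

After reading 4 characters, D is in state q1.
(This kind of state-tracing is the core of the pumping-lemma construction: with 4 states, pigeonhole forces a repeat within the first 4 steps.)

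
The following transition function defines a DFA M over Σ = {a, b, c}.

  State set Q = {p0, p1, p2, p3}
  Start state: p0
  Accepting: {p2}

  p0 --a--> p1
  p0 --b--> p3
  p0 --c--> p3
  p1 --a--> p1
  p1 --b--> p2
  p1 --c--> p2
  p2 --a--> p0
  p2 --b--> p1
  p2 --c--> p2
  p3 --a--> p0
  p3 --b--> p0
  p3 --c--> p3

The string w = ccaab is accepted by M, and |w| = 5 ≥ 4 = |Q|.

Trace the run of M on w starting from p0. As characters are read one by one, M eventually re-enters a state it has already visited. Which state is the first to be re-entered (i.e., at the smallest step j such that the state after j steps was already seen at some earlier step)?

State sequence: p0 -c-> p3 -c-> p3 -a-> p0 -a-> p1 -b-> p2
First repeat at step 2: p3 was already visited.

The earliest repeat is at step j = 2: M is in p3, which it already visited at step i = 1.
Pumping length from the standard proof: p = 4 (the number of states). The repeated state found above gives |xy| = j ≤ 4 and |y| = j − i ≥ 1.

p3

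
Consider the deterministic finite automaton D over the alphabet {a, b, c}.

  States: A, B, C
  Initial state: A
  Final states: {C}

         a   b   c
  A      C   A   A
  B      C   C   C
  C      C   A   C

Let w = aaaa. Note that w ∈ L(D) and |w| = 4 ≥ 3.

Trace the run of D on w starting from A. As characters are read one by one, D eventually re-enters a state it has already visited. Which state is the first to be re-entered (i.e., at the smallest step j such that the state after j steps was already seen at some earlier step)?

C

State sequence: A -a-> C -a-> C -a-> C -a-> C
First repeat at step 2: C was already visited.

The earliest repeat is at step j = 2: D is in C, which it already visited at step i = 1.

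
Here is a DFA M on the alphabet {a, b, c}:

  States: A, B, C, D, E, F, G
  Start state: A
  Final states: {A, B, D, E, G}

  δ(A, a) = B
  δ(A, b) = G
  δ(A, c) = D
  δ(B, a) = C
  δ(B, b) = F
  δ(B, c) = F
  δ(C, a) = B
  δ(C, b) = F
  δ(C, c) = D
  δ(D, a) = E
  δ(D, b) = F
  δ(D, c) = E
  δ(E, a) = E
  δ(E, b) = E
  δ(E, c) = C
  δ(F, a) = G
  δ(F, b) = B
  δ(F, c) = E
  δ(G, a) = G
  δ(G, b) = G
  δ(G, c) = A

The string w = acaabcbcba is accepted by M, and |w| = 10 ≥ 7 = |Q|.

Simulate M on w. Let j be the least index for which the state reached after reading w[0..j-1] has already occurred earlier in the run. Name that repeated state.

G

State sequence: A -a-> B -c-> F -a-> G -a-> G -b-> G -c-> A -b-> G -c-> A -b-> G -a-> G
First repeat at step 4: G was already visited.

The earliest repeat is at step j = 4: M is in G, which it already visited at step i = 3.
Pumping length from the standard proof: p = 7 (the number of states). The repeated state found above gives |xy| = j ≤ 7 and |y| = j − i ≥ 1.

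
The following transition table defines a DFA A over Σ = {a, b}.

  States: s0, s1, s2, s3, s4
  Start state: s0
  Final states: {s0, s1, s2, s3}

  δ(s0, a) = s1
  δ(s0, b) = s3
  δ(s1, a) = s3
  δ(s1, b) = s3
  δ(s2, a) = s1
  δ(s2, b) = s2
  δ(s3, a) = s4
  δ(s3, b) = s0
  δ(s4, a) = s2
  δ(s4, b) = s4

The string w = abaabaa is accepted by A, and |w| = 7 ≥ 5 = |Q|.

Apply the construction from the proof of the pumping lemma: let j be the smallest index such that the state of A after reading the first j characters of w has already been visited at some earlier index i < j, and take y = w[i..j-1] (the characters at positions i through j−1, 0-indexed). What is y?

Run of A on w = a b a a b a a:
  step 0: s0  (start)
  step 1: s1  (read a: s0→s1)
  step 2: s3  (read b: s1→s3)
  step 3: s4  (read a: s3→s4)
  step 4: s2  (read a: s4→s2)
  step 5: s2  (read b: s2→s2)   ← first repeat (s2 seen earlier)
  step 6: s1  (read a: s2→s1)
  step 7: s3  (read a: s1→s3)

So i = 4, j = 5, giving x = w[0:4] = abaa, y = w[4:5] = b, z = w[5:7] = aa.
Check: |xy| = 5 ≤ 5 and |y| = 1 ≥ 1. Reading y takes A from s2 back to s2, so every xyⁱz is accepted.
Since A has 5 states, any run of length ≥ 5 visits 5+1 states, so by pigeonhole some state repeats within the first 5 steps — that repeat gives the pumpable loop.

b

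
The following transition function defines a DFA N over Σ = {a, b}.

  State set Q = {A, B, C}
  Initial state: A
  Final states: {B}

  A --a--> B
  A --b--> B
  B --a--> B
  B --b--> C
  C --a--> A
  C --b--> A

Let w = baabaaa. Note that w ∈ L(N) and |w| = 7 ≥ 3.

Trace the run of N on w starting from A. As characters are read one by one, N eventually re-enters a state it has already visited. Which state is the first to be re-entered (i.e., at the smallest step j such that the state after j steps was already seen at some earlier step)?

B

State sequence: A -b-> B -a-> B -a-> B -b-> C -a-> A -a-> B -a-> B
First repeat at step 2: B was already visited.

The earliest repeat is at step j = 2: N is in B, which it already visited at step i = 1.
Pumping length from the standard proof: p = 3 (the number of states). The repeated state found above gives |xy| = j ≤ 3 and |y| = j − i ≥ 1.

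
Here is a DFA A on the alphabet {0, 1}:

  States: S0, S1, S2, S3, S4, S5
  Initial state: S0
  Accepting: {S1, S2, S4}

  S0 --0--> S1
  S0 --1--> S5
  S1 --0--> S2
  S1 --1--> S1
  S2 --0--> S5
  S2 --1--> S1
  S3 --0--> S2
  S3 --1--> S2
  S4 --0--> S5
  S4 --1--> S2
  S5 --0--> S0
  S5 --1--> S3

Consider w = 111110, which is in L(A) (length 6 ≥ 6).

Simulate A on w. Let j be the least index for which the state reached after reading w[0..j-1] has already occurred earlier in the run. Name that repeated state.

Run of A on w = 1 1 1 1 1 0:
  step 0: S0  (start)
  step 1: S5  (read 1: S0→S5)
  step 2: S3  (read 1: S5→S3)
  step 3: S2  (read 1: S3→S2)
  step 4: S1  (read 1: S2→S1)
  step 5: S1  (read 1: S1→S1)   ← first repeat (S1 seen earlier)
  step 6: S2  (read 0: S1→S2)

The earliest repeat is at step j = 5: A is in S1, which it already visited at step i = 4.
Pumping length from the standard proof: p = 6 (the number of states). The repeated state found above gives |xy| = j ≤ 6 and |y| = j − i ≥ 1.

S1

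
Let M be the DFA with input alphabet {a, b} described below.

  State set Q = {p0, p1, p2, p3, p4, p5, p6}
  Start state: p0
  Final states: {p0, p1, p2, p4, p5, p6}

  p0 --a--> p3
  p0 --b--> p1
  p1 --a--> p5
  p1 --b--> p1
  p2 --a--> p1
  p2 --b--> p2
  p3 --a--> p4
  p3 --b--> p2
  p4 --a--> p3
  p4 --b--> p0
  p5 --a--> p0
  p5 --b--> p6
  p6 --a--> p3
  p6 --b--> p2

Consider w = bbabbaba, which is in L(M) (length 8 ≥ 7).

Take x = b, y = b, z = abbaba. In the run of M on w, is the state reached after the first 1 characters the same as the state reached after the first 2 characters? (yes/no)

yes

State sequence: p0 -b-> p1 -b-> p1

After x (step 1): p1. After xy (step 2): p1.
They match, so y = b drives M around a cycle from p1 back to itself; pumping y any number of times keeps M in p1 before reading z, and xyⁱz ∈ L(M) for every i ≥ 0.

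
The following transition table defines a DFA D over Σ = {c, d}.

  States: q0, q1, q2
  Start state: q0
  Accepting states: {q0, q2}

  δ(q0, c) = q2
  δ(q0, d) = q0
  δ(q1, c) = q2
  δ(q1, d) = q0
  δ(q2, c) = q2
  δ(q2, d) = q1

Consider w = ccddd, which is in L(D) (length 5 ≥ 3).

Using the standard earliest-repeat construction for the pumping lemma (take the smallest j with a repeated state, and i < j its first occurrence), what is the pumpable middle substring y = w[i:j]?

Run of D on w = c c d d d:
  step 0: q0  (start)
  step 1: q2  (read c: q0→q2)
  step 2: q2  (read c: q2→q2)   ← first repeat (q2 seen earlier)
  step 3: q1  (read d: q2→q1)
  step 4: q0  (read d: q1→q0)
  step 5: q0  (read d: q0→q0)

So i = 1, j = 2, giving x = w[0:1] = c, y = w[1:2] = c, z = w[2:5] = ddd.
Check: |xy| = 2 ≤ 3 and |y| = 1 ≥ 1. Reading y takes D from q2 back to q2, so every xyⁱz is accepted.
Pumping length from the standard proof: p = 3 (the number of states). The repeated state found above gives |xy| = j ≤ 3 and |y| = j − i ≥ 1.

c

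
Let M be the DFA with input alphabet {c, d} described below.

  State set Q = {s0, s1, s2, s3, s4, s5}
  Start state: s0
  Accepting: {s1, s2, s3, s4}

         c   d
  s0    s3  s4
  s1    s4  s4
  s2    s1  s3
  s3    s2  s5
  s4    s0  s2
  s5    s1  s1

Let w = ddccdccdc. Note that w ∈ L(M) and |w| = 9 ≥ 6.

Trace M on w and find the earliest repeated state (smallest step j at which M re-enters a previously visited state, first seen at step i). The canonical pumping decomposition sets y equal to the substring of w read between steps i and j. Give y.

dcc

Run of M on w = d d c c d c c d c:
  step 0: s0  (start)
  step 1: s4  (read d: s0→s4)
  step 2: s2  (read d: s4→s2)
  step 3: s1  (read c: s2→s1)
  step 4: s4  (read c: s1→s4)   ← first repeat (s4 seen earlier)
  step 5: s2  (read d: s4→s2)
  step 6: s1  (read c: s2→s1)
  step 7: s4  (read c: s1→s4)
  step 8: s2  (read d: s4→s2)
  step 9: s1  (read c: s2→s1)

So i = 1, j = 4, giving x = w[0:1] = d, y = w[1:4] = dcc, z = w[4:9] = dccdc.
Check: |xy| = 4 ≤ 6 and |y| = 3 ≥ 1. Reading y takes M from s4 back to s4, so every xyⁱz is accepted.
With |Q| = 6, pigeonhole forces a state repeat no later than step 6; the substring read between the first and second visits to that state can be pumped.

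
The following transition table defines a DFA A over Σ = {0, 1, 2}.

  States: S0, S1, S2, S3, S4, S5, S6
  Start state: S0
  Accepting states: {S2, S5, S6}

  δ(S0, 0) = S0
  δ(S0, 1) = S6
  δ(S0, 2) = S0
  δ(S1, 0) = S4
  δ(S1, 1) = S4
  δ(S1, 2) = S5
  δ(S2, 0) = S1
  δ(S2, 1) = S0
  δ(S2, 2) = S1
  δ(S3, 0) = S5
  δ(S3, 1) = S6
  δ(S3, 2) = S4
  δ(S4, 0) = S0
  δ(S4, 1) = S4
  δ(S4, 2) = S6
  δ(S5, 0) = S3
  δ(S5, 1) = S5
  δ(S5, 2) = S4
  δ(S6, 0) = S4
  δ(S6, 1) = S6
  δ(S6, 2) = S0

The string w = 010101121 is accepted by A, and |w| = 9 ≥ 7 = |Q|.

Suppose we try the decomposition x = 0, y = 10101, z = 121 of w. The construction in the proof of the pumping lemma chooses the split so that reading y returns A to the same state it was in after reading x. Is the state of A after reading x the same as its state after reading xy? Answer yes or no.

State sequence: S0 -0-> S0 -1-> S6 -0-> S4 -1-> S4 -0-> S0 -1-> S6

After x (step 1): S0. After xy (step 6): S6.
They differ (S0 ≠ S6), so y is not a cycle from the state after x; this split is not the one the pumping-lemma construction produces, and pumping y need not keep the string in L(A).

no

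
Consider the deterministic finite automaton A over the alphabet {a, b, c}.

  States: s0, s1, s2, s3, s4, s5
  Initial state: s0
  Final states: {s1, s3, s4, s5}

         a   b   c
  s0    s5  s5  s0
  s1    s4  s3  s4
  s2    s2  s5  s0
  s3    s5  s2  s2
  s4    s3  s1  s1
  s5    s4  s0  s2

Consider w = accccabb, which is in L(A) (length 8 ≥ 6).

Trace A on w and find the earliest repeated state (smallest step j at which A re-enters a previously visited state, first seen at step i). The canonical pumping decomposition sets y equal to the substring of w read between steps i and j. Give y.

Run of A on w = a c c c c a b b:
  step 0: s0  (start)
  step 1: s5  (read a: s0→s5)
  step 2: s2  (read c: s5→s2)
  step 3: s0  (read c: s2→s0)   ← first repeat (s0 seen earlier)
  step 4: s0  (read c: s0→s0)
  step 5: s0  (read c: s0→s0)
  step 6: s5  (read a: s0→s5)
  step 7: s0  (read b: s5→s0)
  step 8: s5  (read b: s0→s5)

So i = 0, j = 3, giving x = w[0:0] = ε, y = w[0:3] = acc, z = w[3:8] = ccabb.
Check: |xy| = 3 ≤ 6 and |y| = 3 ≥ 1. Reading y takes A from s0 back to s0, so every xyⁱz is accepted.
The DFA has 6 states, so the proof of the pumping lemma guarantees a repeated state among the first 6+1 visited; the segment between the two visits is the pumpable y.

acc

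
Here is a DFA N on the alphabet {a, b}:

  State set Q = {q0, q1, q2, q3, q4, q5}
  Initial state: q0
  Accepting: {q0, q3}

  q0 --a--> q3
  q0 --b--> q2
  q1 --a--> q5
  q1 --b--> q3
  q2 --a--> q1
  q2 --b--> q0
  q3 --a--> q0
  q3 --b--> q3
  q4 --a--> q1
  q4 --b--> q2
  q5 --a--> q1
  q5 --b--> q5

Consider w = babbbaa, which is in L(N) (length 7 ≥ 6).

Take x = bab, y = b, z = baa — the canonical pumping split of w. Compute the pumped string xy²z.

xy^2z = bab·b·b·baa = babbbbaa.
Reading y = b takes N from q3 back to q3, so after x·y·y the machine is still in q3, and z then leads to the accepting state q3. Hence babbbbaa ∈ L(N).

babbbbaa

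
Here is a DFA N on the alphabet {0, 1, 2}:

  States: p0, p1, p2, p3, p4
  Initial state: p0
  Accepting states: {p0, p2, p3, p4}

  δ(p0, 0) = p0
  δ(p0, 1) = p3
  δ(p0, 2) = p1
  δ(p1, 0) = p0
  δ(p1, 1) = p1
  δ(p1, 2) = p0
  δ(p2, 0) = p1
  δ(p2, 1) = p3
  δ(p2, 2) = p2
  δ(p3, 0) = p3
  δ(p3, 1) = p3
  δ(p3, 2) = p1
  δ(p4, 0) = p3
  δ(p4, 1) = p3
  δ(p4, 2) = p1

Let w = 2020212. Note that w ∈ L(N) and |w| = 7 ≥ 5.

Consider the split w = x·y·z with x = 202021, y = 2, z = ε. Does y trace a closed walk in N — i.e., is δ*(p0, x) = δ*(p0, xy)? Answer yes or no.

Run of N on the first 7 characters of w = 2 0 2 0 2 1 2:
  step 0: p0  (start)
  step 1: p1  (read 2: p0→p1)
  step 2: p0  (read 0: p1→p0)
  step 3: p1  (read 2: p0→p1)
  step 4: p0  (read 0: p1→p0)
  step 5: p1  (read 2: p0→p1)
  step 6: p1  (read 1: p1→p1)
  step 7: p0  (read 2: p1→p0)

After x (step 6): p1. After xy (step 7): p0.
They differ (p1 ≠ p0), so y is not a cycle from the state after x; this split is not the one the pumping-lemma construction produces, and pumping y need not keep the string in L(N).

no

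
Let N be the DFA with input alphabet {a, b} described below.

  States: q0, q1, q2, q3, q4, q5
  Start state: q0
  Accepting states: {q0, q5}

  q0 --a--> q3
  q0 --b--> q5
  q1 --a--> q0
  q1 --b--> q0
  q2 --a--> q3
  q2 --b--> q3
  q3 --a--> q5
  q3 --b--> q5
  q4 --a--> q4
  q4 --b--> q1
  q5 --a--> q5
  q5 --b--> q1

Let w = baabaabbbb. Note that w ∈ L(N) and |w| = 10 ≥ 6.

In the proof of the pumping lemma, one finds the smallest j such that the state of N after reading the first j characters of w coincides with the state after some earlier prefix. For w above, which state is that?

q5

Run of N on w = b a a b a a b b b b:
  step 0: q0  (start)
  step 1: q5  (read b: q0→q5)
  step 2: q5  (read a: q5→q5)   ← first repeat (q5 seen earlier)
  step 3: q5  (read a: q5→q5)
  step 4: q1  (read b: q5→q1)
  step 5: q0  (read a: q1→q0)
  step 6: q3  (read a: q0→q3)
  step 7: q5  (read b: q3→q5)
  step 8: q1  (read b: q5→q1)
  step 9: q0  (read b: q1→q0)
  step 10: q5  (read b: q0→q5)

The earliest repeat is at step j = 2: N is in q5, which it already visited at step i = 1.
Pumping length from the standard proof: p = 6 (the number of states). The repeated state found above gives |xy| = j ≤ 6 and |y| = j − i ≥ 1.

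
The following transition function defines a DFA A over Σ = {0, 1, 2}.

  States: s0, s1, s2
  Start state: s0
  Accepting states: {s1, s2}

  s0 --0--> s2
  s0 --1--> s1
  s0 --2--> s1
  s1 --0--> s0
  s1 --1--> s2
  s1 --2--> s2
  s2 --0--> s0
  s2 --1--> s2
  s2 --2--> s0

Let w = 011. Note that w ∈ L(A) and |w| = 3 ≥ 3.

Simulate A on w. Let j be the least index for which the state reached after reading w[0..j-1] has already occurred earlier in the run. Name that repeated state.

s2

State sequence: s0 -0-> s2 -1-> s2 -1-> s2
First repeat at step 2: s2 was already visited.

The earliest repeat is at step j = 2: A is in s2, which it already visited at step i = 1.
Since A has 3 states, any run of length ≥ 3 visits 3+1 states, so by pigeonhole some state repeats within the first 3 steps — that repeat gives the pumpable loop.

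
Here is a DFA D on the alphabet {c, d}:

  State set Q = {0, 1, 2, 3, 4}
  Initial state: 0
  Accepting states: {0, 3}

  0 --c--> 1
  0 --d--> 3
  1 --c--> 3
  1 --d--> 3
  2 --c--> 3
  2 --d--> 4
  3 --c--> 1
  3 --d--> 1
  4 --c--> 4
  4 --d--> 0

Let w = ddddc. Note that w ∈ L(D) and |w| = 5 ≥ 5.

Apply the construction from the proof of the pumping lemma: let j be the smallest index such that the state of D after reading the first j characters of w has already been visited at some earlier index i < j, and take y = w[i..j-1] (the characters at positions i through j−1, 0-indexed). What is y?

dd

Run of D on w = d d d d c:
  step 0: 0  (start)
  step 1: 3  (read d: 0→3)
  step 2: 1  (read d: 3→1)
  step 3: 3  (read d: 1→3)   ← first repeat (3 seen earlier)
  step 4: 1  (read d: 3→1)
  step 5: 3  (read c: 1→3)

So i = 1, j = 3, giving x = w[0:1] = d, y = w[1:3] = dd, z = w[3:5] = dc.
Check: |xy| = 3 ≤ 5 and |y| = 2 ≥ 1. Reading y takes D from 3 back to 3, so every xyⁱz is accepted.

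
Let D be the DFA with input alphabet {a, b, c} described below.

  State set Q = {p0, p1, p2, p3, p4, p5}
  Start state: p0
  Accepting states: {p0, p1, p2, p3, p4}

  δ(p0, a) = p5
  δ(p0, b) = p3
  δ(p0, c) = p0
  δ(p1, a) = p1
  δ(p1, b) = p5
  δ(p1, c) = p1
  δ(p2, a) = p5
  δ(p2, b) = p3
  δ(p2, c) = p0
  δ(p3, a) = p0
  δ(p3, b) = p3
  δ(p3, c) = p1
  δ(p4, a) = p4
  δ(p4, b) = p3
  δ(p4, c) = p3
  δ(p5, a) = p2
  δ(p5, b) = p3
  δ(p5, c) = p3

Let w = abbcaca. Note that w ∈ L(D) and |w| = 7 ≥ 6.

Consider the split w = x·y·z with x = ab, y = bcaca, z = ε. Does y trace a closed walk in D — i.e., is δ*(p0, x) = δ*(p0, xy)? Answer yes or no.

State sequence: p0 -a-> p5 -b-> p3 -b-> p3 -c-> p1 -a-> p1 -c-> p1 -a-> p1

After x (step 2): p3. After xy (step 7): p1.
They differ (p3 ≠ p1), so y is not a cycle from the state after x; this split is not the one the pumping-lemma construction produces, and pumping y need not keep the string in L(D).

no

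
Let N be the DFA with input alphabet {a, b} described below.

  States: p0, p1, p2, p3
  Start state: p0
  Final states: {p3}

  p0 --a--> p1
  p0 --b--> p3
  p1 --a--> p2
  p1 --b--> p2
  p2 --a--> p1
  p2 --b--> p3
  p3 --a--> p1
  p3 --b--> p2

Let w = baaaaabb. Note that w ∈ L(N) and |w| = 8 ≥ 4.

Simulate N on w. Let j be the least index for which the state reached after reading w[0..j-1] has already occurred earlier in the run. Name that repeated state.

p1

State sequence: p0 -b-> p3 -a-> p1 -a-> p2 -a-> p1 -a-> p2 -a-> p1 -b-> p2 -b-> p3
First repeat at step 4: p1 was already visited.

The earliest repeat is at step j = 4: N is in p1, which it already visited at step i = 2.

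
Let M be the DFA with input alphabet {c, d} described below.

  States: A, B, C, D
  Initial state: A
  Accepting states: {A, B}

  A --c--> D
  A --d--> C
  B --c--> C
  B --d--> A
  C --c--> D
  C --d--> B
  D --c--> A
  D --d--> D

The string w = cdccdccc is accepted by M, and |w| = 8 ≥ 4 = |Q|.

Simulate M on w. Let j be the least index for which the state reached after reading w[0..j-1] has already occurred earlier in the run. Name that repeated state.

D

Run of M on w = c d c c d c c c:
  step 0: A  (start)
  step 1: D  (read c: A→D)
  step 2: D  (read d: D→D)   ← first repeat (D seen earlier)
  step 3: A  (read c: D→A)
  step 4: D  (read c: A→D)
  step 5: D  (read d: D→D)
  step 6: A  (read c: D→A)
  step 7: D  (read c: A→D)
  step 8: A  (read c: D→A)

The earliest repeat is at step j = 2: M is in D, which it already visited at step i = 1.
Pumping length from the standard proof: p = 4 (the number of states). The repeated state found above gives |xy| = j ≤ 4 and |y| = j − i ≥ 1.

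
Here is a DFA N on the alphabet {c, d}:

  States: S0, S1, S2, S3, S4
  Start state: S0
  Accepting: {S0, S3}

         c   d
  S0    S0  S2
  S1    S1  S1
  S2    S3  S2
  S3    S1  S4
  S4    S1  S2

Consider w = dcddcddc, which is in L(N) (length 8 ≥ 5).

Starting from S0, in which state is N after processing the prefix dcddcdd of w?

S2

Run of N on the first 7 characters of w = d c d d c d d:
  step 0: S0  (start)
  step 1: S2  (read d: S0→S2)
  step 2: S3  (read c: S2→S3)
  step 3: S4  (read d: S3→S4)
  step 4: S2  (read d: S4→S2)
  step 5: S3  (read c: S2→S3)
  step 6: S4  (read d: S3→S4)
  step 7: S2  (read d: S4→S2)

After reading 7 characters, N is in state S2.
(This kind of state-tracing is the core of the pumping-lemma construction: with 5 states, pigeonhole forces a repeat within the first 5 steps.)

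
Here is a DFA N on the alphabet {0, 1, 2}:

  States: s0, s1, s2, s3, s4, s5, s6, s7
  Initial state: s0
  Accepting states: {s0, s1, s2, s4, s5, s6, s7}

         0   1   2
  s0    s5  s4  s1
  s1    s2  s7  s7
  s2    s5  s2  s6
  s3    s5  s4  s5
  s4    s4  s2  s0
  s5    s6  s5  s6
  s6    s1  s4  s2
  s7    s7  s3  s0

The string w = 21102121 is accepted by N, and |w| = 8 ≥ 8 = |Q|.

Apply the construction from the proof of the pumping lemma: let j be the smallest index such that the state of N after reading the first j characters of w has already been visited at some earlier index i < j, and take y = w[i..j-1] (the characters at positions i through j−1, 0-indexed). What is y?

State sequence: s0 -2-> s1 -1-> s7 -1-> s3 -0-> s5 -2-> s6 -1-> s4 -2-> s0 -1-> s4
First repeat at step 7: s0 was already visited.

So i = 0, j = 7, giving x = w[0:0] = ε, y = w[0:7] = 2110212, z = w[7:8] = 1.
Check: |xy| = 7 ≤ 8 and |y| = 7 ≥ 1. Reading y takes N from s0 back to s0, so every xyⁱz is accepted.
With |Q| = 8, pigeonhole forces a state repeat no later than step 8; the substring read between the first and second visits to that state can be pumped.

2110212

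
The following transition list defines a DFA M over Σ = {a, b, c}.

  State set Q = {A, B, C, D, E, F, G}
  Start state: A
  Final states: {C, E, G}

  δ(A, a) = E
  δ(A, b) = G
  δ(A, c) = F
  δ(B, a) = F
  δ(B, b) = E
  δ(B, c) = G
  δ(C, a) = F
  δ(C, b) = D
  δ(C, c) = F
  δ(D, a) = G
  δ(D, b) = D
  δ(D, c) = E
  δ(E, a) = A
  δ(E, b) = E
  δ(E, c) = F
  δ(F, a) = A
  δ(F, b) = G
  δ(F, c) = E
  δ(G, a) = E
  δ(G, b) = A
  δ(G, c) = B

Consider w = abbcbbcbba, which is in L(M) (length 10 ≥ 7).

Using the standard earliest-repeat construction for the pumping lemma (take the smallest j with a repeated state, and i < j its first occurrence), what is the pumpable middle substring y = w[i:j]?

b

State sequence: A -a-> E -b-> E -b-> E -c-> F -b-> G -b-> A -c-> F -b-> G -b-> A -a-> E
First repeat at step 2: E was already visited.

So i = 1, j = 2, giving x = w[0:1] = a, y = w[1:2] = b, z = w[2:10] = bcbbcbba.
Check: |xy| = 2 ≤ 7 and |y| = 1 ≥ 1. Reading y takes M from E back to E, so every xyⁱz is accepted.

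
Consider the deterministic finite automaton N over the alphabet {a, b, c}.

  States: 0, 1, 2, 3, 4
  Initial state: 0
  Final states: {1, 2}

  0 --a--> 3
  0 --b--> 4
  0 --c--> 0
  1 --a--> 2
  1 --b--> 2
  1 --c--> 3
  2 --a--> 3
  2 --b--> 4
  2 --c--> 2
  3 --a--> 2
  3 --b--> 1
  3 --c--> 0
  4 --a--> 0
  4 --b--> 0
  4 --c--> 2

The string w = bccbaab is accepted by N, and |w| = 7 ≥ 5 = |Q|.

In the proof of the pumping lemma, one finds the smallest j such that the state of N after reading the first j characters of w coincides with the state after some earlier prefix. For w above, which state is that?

2

Run of N on w = b c c b a a b:
  step 0: 0  (start)
  step 1: 4  (read b: 0→4)
  step 2: 2  (read c: 4→2)
  step 3: 2  (read c: 2→2)   ← first repeat (2 seen earlier)
  step 4: 4  (read b: 2→4)
  step 5: 0  (read a: 4→0)
  step 6: 3  (read a: 0→3)
  step 7: 1  (read b: 3→1)

The earliest repeat is at step j = 3: N is in 2, which it already visited at step i = 2.
The DFA has 5 states, so the proof of the pumping lemma guarantees a repeated state among the first 5+1 visited; the segment between the two visits is the pumpable y.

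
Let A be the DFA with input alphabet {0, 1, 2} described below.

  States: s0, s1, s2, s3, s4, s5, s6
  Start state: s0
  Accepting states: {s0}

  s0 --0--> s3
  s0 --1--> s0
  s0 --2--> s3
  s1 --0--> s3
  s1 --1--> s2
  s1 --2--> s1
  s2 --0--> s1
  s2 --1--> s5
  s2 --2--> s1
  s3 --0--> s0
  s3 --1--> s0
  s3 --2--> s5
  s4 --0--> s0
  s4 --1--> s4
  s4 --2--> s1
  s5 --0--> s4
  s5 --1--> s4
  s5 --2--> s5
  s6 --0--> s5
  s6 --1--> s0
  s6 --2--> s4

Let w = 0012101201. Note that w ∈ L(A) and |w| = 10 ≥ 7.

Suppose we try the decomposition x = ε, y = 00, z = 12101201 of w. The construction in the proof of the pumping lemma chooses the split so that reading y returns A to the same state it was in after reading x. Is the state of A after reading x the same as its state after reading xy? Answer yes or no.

Run of A on the first 2 characters of w = 0 0:
  step 0: s0  (start)
  step 1: s3  (read 0: s0→s3)
  step 2: s0  (read 0: s3→s0)

After x (step 0): s0. After xy (step 2): s0.
They match, so y = 00 drives A around a cycle from s0 back to itself; pumping y any number of times keeps A in s0 before reading z, and xyⁱz ∈ L(A) for every i ≥ 0.

yes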